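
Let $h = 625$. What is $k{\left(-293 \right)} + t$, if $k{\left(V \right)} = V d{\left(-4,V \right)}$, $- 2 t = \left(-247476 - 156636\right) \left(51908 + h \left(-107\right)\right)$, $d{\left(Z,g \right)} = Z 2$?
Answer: $-3024169808$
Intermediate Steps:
$d{\left(Z,g \right)} = 2 Z$
$t = -3024172152$ ($t = - \frac{\left(-247476 - 156636\right) \left(51908 + 625 \left(-107\right)\right)}{2} = - \frac{\left(-404112\right) \left(51908 - 66875\right)}{2} = - \frac{\left(-404112\right) \left(-14967\right)}{2} = \left(- \frac{1}{2}\right) 6048344304 = -3024172152$)
$k{\left(V \right)} = - 8 V$ ($k{\left(V \right)} = V 2 \left(-4\right) = V \left(-8\right) = - 8 V$)
$k{\left(-293 \right)} + t = \left(-8\right) \left(-293\right) - 3024172152 = 2344 - 3024172152 = -3024169808$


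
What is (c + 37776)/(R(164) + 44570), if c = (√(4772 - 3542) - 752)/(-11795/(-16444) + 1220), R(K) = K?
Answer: 379141612856/448983415325 + 8222*√1230/448983415325 ≈ 0.84445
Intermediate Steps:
c = -12365888/20073475 + 16444*√1230/20073475 (c = (√1230 - 752)/(-11795*(-1/16444) + 1220) = (-752 + √1230)/(11795/16444 + 1220) = (-752 + √1230)/(20073475/16444) = (-752 + √1230)*(16444/20073475) = -12365888/20073475 + 16444*√1230/20073475 ≈ -0.58730)
(c + 37776)/(R(164) + 44570) = ((-12365888/20073475 + 16444*√1230/20073475) + 37776)/(164 + 44570) = (758283225712/20073475 + 16444*√1230/20073475)/44734 = (758283225712/20073475 + 16444*√1230/20073475)*(1/44734) = 379141612856/448983415325 + 8222*√1230/448983415325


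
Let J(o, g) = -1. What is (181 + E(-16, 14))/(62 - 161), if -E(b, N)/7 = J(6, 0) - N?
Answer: -26/9 ≈ -2.8889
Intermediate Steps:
E(b, N) = 7 + 7*N (E(b, N) = -7*(-1 - N) = 7 + 7*N)
(181 + E(-16, 14))/(62 - 161) = (181 + (7 + 7*14))/(62 - 161) = (181 + (7 + 98))/(-99) = (181 + 105)*(-1/99) = 286*(-1/99) = -26/9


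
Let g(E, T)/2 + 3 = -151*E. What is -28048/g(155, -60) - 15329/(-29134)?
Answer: 489411/434929 ≈ 1.1253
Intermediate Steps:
g(E, T) = -6 - 302*E (g(E, T) = -6 + 2*(-151*E) = -6 - 302*E)
-28048/g(155, -60) - 15329/(-29134) = -28048/(-6 - 302*155) - 15329/(-29134) = -28048/(-6 - 46810) - 15329*(-1/29134) = -28048/(-46816) + 15329/29134 = -28048*(-1/46816) + 15329/29134 = 1753/2926 + 15329/29134 = 489411/434929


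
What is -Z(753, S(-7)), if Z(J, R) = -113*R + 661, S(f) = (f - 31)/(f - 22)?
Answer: -14875/29 ≈ -512.93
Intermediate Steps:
S(f) = (-31 + f)/(-22 + f)
Z(J, R) = 661 - 113*R
-Z(753, S(-7)) = -(661 - 113*(-31 - 7)/(-22 - 7)) = -(661 - 113*(-38)/(-29)) = -(661 - (-113)*(-38)/29) = -(661 - 113*38/29) = -(661 - 4294/29) = -1*14875/29 = -14875/29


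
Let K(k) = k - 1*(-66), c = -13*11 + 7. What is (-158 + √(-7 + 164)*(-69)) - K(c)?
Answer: -88 - 69*√157 ≈ -952.57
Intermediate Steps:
c = -136 (c = -143 + 7 = -136)
K(k) = 66 + k (K(k) = k + 66 = 66 + k)
(-158 + √(-7 + 164)*(-69)) - K(c) = (-158 + √(-7 + 164)*(-69)) - (66 - 136) = (-158 + √157*(-69)) - 1*(-70) = (-158 - 69*√157) + 70 = -88 - 69*√157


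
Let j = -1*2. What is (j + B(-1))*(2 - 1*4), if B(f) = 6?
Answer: -8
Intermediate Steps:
j = -2
(j + B(-1))*(2 - 1*4) = (-2 + 6)*(2 - 1*4) = 4*(2 - 4) = 4*(-2) = -8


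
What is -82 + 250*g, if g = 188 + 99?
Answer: 71668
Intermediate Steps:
g = 287
-82 + 250*g = -82 + 250*287 = -82 + 71750 = 71668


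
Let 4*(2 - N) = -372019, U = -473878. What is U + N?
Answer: -1523485/4 ≈ -3.8087e+5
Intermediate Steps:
N = 372027/4 (N = 2 - 1/4*(-372019) = 2 + 372019/4 = 372027/4 ≈ 93007.)
U + N = -473878 + 372027/4 = -1523485/4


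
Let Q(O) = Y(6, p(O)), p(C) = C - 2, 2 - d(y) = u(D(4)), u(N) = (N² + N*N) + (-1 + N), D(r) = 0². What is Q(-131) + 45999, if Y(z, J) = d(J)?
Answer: 46002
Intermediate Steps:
D(r) = 0
u(N) = -1 + N + 2*N² (u(N) = (N² + N²) + (-1 + N) = 2*N² + (-1 + N) = -1 + N + 2*N²)
d(y) = 3 (d(y) = 2 - (-1 + 0 + 2*0²) = 2 - (-1 + 0 + 2*0) = 2 - (-1 + 0 + 0) = 2 - 1*(-1) = 2 + 1 = 3)
p(C) = -2 + C
Y(z, J) = 3
Q(O) = 3
Q(-131) + 45999 = 3 + 45999 = 46002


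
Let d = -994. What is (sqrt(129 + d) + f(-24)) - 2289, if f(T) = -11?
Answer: -2300 + I*sqrt(865) ≈ -2300.0 + 29.411*I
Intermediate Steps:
(sqrt(129 + d) + f(-24)) - 2289 = (sqrt(129 - 994) - 11) - 2289 = (sqrt(-865) - 11) - 2289 = (I*sqrt(865) - 11) - 2289 = (-11 + I*sqrt(865)) - 2289 = -2300 + I*sqrt(865)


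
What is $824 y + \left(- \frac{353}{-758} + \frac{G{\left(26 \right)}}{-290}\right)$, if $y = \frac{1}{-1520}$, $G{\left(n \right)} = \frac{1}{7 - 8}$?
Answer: $- \frac{152357}{2088290} \approx -0.072958$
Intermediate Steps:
$G{\left(n \right)} = -1$ ($G{\left(n \right)} = \frac{1}{-1} = -1$)
$y = - \frac{1}{1520} \approx -0.00065789$
$824 y + \left(- \frac{353}{-758} + \frac{G{\left(26 \right)}}{-290}\right) = 824 \left(- \frac{1}{1520}\right) - \left(- \frac{1}{290} - \frac{353}{758}\right) = - \frac{103}{190} - - \frac{25782}{54955} = - \frac{103}{190} + \left(\frac{353}{758} + \frac{1}{290}\right) = - \frac{103}{190} + \frac{25782}{54955} = - \frac{152357}{2088290}$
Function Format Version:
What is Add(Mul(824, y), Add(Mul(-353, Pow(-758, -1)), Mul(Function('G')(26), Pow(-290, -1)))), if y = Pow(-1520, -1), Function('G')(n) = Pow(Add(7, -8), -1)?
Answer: Rational(-152357, 2088290) ≈ -0.072958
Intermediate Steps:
Function('G')(n) = -1 (Function('G')(n) = Pow(-1, -1) = -1)
y = Rational(-1, 1520) ≈ -0.00065789
Add(Mul(824, y), Add(Mul(-353, Pow(-758, -1)), Mul(Function('G')(26), Pow(-290, -1)))) = Add(Mul(824, Rational(-1, 1520)), Add(Mul(-353, Pow(-758, -1)), Mul(-1, Pow(-290, -1)))) = Add(Rational(-103, 190), Add(Mul(-353, Rational(-1, 758)), Mul(-1, Rational(-1, 290)))) = Add(Rational(-103, 190), Add(Rational(353, 758), Rational(1, 290))) = Add(Rational(-103, 190), Rational(25782, 54955)) = Rational(-152357, 2088290)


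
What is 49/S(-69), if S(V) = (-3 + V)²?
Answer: 49/5184 ≈ 0.0094522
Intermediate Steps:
49/S(-69) = 49/((-3 - 69)²) = 49/((-72)²) = 49/5184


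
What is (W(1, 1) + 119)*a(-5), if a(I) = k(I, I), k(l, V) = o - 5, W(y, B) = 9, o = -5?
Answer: -1280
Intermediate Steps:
k(l, V) = -10 (k(l, V) = -5 - 5 = -10)
a(I) = -10
(W(1, 1) + 119)*a(-5) = (9 + 119)*(-10) = 128*(-10) = -1280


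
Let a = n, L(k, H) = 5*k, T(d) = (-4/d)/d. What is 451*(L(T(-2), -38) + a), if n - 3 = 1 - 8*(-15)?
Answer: 53669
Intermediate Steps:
T(d) = -4/d**2
n = 124 (n = 3 + (1 - 8*(-15)) = 3 + (1 + 120) = 3 + 121 = 124)
a = 124
451*(L(T(-2), -38) + a) = 451*(5*(-4/(-2)**2) + 124) = 451*(5*(-4*1/4) + 124) = 451*(5*(-1) + 124) = 451*(-5 + 124) = 451*119 = 53669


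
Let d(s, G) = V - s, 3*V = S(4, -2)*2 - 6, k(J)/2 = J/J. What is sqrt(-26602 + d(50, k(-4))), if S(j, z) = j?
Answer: I*sqrt(239862)/3 ≈ 163.25*I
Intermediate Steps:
k(J) = 2 (k(J) = 2*(J/J) = 2*1 = 2)
V = 2/3 (V = (4*2 - 6)/3 = (8 - 6)/3 = (1/3)*2 = 2/3 ≈ 0.66667)
d(s, G) = 2/3 - s
sqrt(-26602 + d(50, k(-4))) = sqrt(-26602 + (2/3 - 1*50)) = sqrt(-26602 + (2/3 - 50)) = sqrt(-26602 - 148/3) = sqrt(-79954/3) = I*sqrt(239862)/3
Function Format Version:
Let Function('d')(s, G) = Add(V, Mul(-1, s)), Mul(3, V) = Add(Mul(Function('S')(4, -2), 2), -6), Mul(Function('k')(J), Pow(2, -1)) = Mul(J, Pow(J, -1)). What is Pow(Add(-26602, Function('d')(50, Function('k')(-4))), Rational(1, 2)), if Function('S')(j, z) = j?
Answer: Mul(Rational(1, 3), I, Pow(239862, Rational(1, 2))) ≈ Mul(163.25, I)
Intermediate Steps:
Function('k')(J) = 2 (Function('k')(J) = Mul(2, Mul(J, Pow(J, -1))) = Mul(2, 1) = 2)
V = Rational(2, 3) (V = Mul(Rational(1, 3), Add(Mul(4, 2), -6)) = Mul(Rational(1, 3), Add(8, -6)) = Mul(Rational(1, 3), 2) = Rational(2, 3) ≈ 0.66667)
Function('d')(s, G) = Add(Rational(2, 3), Mul(-1, s))
Pow(Add(-26602, Function('d')(50, Function('k')(-4))), Rational(1, 2)) = Pow(Add(-26602, Add(Rational(2, 3), Mul(-1, 50))), Rational(1, 2)) = Pow(Add(-26602, Add(Rational(2, 3), -50)), Rational(1, 2)) = Pow(Add(-26602, Rational(-148, 3)), Rational(1, 2)) = Pow(Rational(-79954, 3), Rational(1, 2)) = Mul(Rational(1, 3), I, Pow(239862, Rational(1, 2)))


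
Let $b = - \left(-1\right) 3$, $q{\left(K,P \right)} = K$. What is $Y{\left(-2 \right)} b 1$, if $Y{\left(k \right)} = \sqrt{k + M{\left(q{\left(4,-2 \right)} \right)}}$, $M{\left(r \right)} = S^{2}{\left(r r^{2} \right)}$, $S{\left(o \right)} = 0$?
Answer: $3 i \sqrt{2} \approx 4.2426 i$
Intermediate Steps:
$M{\left(r \right)} = 0$ ($M{\left(r \right)} = 0^{2} = 0$)
$b = 3$ ($b = \left(-1\right) \left(-3\right) = 3$)
$Y{\left(k \right)} = \sqrt{k}$ ($Y{\left(k \right)} = \sqrt{k + 0} = \sqrt{k}$)
$Y{\left(-2 \right)} b 1 = \sqrt{-2} \cdot 3 \cdot 1 = i \sqrt{2} \cdot 3 \cdot 1 = 3 i \sqrt{2} \cdot 1 = 3 i \sqrt{2}$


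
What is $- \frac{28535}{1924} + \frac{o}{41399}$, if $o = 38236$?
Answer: $- \frac{85211877}{6127052} \approx -13.907$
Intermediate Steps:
$- \frac{28535}{1924} + \frac{o}{41399} = - \frac{28535}{1924} + \frac{38236}{41399} = \left(-28535\right) \frac{1}{1924} + 38236 \cdot \frac{1}{41399} = - \frac{2195}{148} + \frac{38236}{41399} = - \frac{85211877}{6127052}$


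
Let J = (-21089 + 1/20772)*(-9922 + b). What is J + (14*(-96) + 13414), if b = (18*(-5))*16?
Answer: 2488748235487/10386 ≈ 2.3963e+8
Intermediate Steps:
b = -1440 (b = -90*16 = -1440)
J = 2488622876467/10386 (J = (-21089 + 1/20772)*(-9922 - 1440) = (-21089 + 1/20772)*(-11362) = -438060707/20772*(-11362) = 2488622876467/10386 ≈ 2.3961e+8)
J + (14*(-96) + 13414) = 2488622876467/10386 + (14*(-96) + 13414) = 2488622876467/10386 + (-1344 + 13414) = 2488622876467/10386 + 12070 = 2488748235487/10386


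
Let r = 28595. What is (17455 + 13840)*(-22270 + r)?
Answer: 197940875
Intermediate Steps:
(17455 + 13840)*(-22270 + r) = (17455 + 13840)*(-22270 + 28595) = 31295*6325 = 197940875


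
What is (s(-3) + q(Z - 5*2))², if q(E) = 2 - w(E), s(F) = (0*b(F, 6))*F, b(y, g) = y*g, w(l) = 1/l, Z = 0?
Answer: 441/100 ≈ 4.4100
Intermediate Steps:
w(l) = 1/l
b(y, g) = g*y
s(F) = 0 (s(F) = (0*(6*F))*F = 0*F = 0)
q(E) = 2 - 1/E
(s(-3) + q(Z - 5*2))² = (0 + (2 - 1/(0 - 5*2)))² = (0 + (2 - 1/(0 - 10)))² = (0 + (2 - 1/(-10)))² = (0 + (2 - 1*(-⅒)))² = (0 + (2 + ⅒))² = (0 + 21/10)² = (21/10)² = 441/100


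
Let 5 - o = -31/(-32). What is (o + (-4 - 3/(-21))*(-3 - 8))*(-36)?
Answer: -93663/56 ≈ -1672.6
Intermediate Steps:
o = 129/32 (o = 5 - (-31)/(-32) = 5 - (-31)*(-1)/32 = 5 - 1*31/32 = 5 - 31/32 = 129/32 ≈ 4.0313)
(o + (-4 - 3/(-21))*(-3 - 8))*(-36) = (129/32 + (-4 - 3/(-21))*(-3 - 8))*(-36) = (129/32 + (-4 - 3*(-1/21))*(-11))*(-36) = (129/32 + (-4 + 1/7)*(-11))*(-36) = (129/32 - 27/7*(-11))*(-36) = (129/32 + 297/7)*(-36) = (10407/224)*(-36) = -93663/56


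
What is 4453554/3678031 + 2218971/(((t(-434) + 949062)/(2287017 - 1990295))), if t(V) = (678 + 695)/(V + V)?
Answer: 300288847083918568674/432843531238819 ≈ 6.9376e+5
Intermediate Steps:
t(V) = 1373/(2*V) (t(V) = 1373/((2*V)) = 1373*(1/(2*V)) = 1373/(2*V))
4453554/3678031 + 2218971/(((t(-434) + 949062)/(2287017 - 1990295))) = 4453554/3678031 + 2218971/((((1373/2)/(-434) + 949062)/(2287017 - 1990295))) = 4453554*(1/3678031) + 2218971/((((1373/2)*(-1/434) + 949062)/296722)) = 636222/525433 + 2218971/(((-1373/868 + 949062)*(1/296722))) = 636222/525433 + 2218971/(((823784443/868)*(1/296722))) = 636222/525433 + 2218971/(823784443/257554696) = 636222/525433 + 2218971*(257554696/823784443) = 636222/525433 + 571506401337816/823784443 = 300288847083918568674/432843531238819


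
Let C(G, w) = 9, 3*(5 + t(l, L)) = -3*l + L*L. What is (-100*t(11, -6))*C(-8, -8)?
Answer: 3600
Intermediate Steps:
t(l, L) = -5 - l + L²/3 (t(l, L) = -5 + (-3*l + L*L)/3 = -5 + (-3*l + L²)/3 = -5 + (L² - 3*l)/3 = -5 + (-l + L²/3) = -5 - l + L²/3)
(-100*t(11, -6))*C(-8, -8) = -100*(-5 - 1*11 + (⅓)*(-6)²)*9 = -100*(-5 - 11 + (⅓)*36)*9 = -100*(-5 - 11 + 12)*9 = -100*(-4)*9 = 400*9 = 3600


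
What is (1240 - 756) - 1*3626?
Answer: -3142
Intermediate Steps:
(1240 - 756) - 1*3626 = 484 - 3626 = -3142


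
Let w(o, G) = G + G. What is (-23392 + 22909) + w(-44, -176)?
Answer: -835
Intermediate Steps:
w(o, G) = 2*G
(-23392 + 22909) + w(-44, -176) = (-23392 + 22909) + 2*(-176) = -483 - 352 = -835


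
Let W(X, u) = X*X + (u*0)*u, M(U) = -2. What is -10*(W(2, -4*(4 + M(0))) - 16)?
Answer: 120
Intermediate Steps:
W(X, u) = X² (W(X, u) = X² + 0*u = X² + 0 = X²)
-10*(W(2, -4*(4 + M(0))) - 16) = -10*(2² - 16) = -10*(4 - 16) = -10*(-12) = 120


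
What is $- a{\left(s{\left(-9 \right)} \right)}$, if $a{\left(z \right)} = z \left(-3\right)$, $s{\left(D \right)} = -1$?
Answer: $-3$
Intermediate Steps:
$a{\left(z \right)} = - 3 z$
$- a{\left(s{\left(-9 \right)} \right)} = - \left(-3\right) \left(-1\right) = \left(-1\right) 3 = -3$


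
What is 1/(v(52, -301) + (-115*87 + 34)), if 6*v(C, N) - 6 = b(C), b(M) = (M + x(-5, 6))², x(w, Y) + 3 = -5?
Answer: -3/28942 ≈ -0.00010366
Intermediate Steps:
x(w, Y) = -8 (x(w, Y) = -3 - 5 = -8)
b(M) = (-8 + M)² (b(M) = (M - 8)² = (-8 + M)²)
v(C, N) = 1 + (-8 + C)²/6
1/(v(52, -301) + (-115*87 + 34)) = 1/((1 + (-8 + 52)²/6) + (-115*87 + 34)) = 1/((1 + (⅙)*44²) + (-10005 + 34)) = 1/((1 + (⅙)*1936) - 9971) = 1/((1 + 968/3) - 9971) = 1/(971/3 - 9971) = 1/(-28942/3) = -3/28942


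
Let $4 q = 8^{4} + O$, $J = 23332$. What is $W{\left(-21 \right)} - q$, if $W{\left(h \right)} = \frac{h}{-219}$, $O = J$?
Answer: $- \frac{500554}{73} \approx -6856.9$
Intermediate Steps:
$O = 23332$
$q = 6857$ ($q = \frac{8^{4} + 23332}{4} = \frac{4096 + 23332}{4} = \frac{1}{4} \cdot 27428 = 6857$)
$W{\left(h \right)} = - \frac{h}{219}$ ($W{\left(h \right)} = h \left(- \frac{1}{219}\right) = - \frac{h}{219}$)
$W{\left(-21 \right)} - q = \left(- \frac{1}{219}\right) \left(-21\right) - 6857 = \frac{7}{73} - 6857 = - \frac{500554}{73}$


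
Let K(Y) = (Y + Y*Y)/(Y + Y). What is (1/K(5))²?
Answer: ⅑ ≈ 0.11111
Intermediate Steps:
K(Y) = (Y + Y²)/(2*Y) (K(Y) = (Y + Y²)/((2*Y)) = (Y + Y²)*(1/(2*Y)) = (Y + Y²)/(2*Y))
(1/K(5))² = (1/(½ + (½)*5))² = (1/(½ + 5/2))² = (1/3)² = (⅓)² = ⅑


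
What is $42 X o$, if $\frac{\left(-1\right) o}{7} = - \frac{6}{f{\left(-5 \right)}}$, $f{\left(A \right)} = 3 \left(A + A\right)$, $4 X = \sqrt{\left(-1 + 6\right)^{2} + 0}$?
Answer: $- \frac{147}{2} \approx -73.5$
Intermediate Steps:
$X = \frac{5}{4}$ ($X = \frac{\sqrt{\left(-1 + 6\right)^{2} + 0}}{4} = \frac{\sqrt{5^{2} + 0}}{4} = \frac{\sqrt{25 + 0}}{4} = \frac{\sqrt{25}}{4} = \frac{1}{4} \cdot 5 = \frac{5}{4} \approx 1.25$)
$f{\left(A \right)} = 6 A$ ($f{\left(A \right)} = 3 \cdot 2 A = 6 A$)
$o = - \frac{7}{5}$ ($o = - 7 \left(- \frac{6}{6 \left(-5\right)}\right) = - 7 \left(- \frac{6}{-30}\right) = - 7 \left(\left(-6\right) \left(- \frac{1}{30}\right)\right) = \left(-7\right) \frac{1}{5} = - \frac{7}{5} \approx -1.4$)
$42 X o = 42 \cdot \frac{5}{4} \left(- \frac{7}{5}\right) = \frac{105}{2} \left(- \frac{7}{5}\right) = - \frac{147}{2}$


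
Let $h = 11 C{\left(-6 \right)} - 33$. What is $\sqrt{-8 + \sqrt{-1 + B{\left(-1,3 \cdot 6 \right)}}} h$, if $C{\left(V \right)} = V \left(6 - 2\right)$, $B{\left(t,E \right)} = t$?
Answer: $- 297 \sqrt{-8 + i \sqrt{2}} \approx -73.964 - 843.29 i$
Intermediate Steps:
$C{\left(V \right)} = 4 V$ ($C{\left(V \right)} = V 4 = 4 V$)
$h = -297$ ($h = 11 \cdot 4 \left(-6\right) - 33 = 11 \left(-24\right) - 33 = -264 - 33 = -297$)
$\sqrt{-8 + \sqrt{-1 + B{\left(-1,3 \cdot 6 \right)}}} h = \sqrt{-8 + \sqrt{-1 - 1}} \left(-297\right) = \sqrt{-8 + \sqrt{-2}} \left(-297\right) = \sqrt{-8 + i \sqrt{2}} \left(-297\right) = - 297 \sqrt{-8 + i \sqrt{2}}$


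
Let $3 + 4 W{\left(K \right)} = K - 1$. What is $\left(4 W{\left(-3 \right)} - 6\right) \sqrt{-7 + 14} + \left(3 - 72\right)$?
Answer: $-69 - 13 \sqrt{7} \approx -103.39$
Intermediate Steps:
$W{\left(K \right)} = -1 + \frac{K}{4}$ ($W{\left(K \right)} = - \frac{3}{4} + \frac{K - 1}{4} = - \frac{3}{4} + \frac{-1 + K}{4} = - \frac{3}{4} + \left(- \frac{1}{4} + \frac{K}{4}\right) = -1 + \frac{K}{4}$)
$\left(4 W{\left(-3 \right)} - 6\right) \sqrt{-7 + 14} + \left(3 - 72\right) = \left(4 \left(-1 + \frac{1}{4} \left(-3\right)\right) - 6\right) \sqrt{-7 + 14} + \left(3 - 72\right) = \left(4 \left(-1 - \frac{3}{4}\right) - 6\right) \sqrt{7} - 69 = \left(4 \left(- \frac{7}{4}\right) - 6\right) \sqrt{7} - 69 = \left(-7 - 6\right) \sqrt{7} - 69 = - 13 \sqrt{7} - 69 = -69 - 13 \sqrt{7}$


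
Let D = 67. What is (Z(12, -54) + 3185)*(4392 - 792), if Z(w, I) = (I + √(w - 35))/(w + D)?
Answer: 905619600/79 + 3600*I*√23/79 ≈ 1.1464e+7 + 218.54*I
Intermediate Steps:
Z(w, I) = (I + √(-35 + w))/(67 + w) (Z(w, I) = (I + √(w - 35))/(w + 67) = (I + √(-35 + w))/(67 + w))
(Z(12, -54) + 3185)*(4392 - 792) = ((-54 + √(-35 + 12))/(67 + 12) + 3185)*(4392 - 792) = ((-54 + √(-23))/79 + 3185)*3600 = ((-54 + I*√23)/79 + 3185)*3600 = ((-54/79 + I*√23/79) + 3185)*3600 = (251561/79 + I*√23/79)*3600 = 905619600/79 + 3600*I*√23/79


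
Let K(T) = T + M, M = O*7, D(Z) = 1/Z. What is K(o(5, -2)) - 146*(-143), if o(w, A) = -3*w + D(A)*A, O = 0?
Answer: 20864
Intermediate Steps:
o(w, A) = 1 - 3*w (o(w, A) = -3*w + A/A = -3*w + 1 = 1 - 3*w)
M = 0 (M = 0*7 = 0)
K(T) = T (K(T) = T + 0 = T)
K(o(5, -2)) - 146*(-143) = (1 - 3*5) - 146*(-143) = (1 - 15) + 20878 = -14 + 20878 = 20864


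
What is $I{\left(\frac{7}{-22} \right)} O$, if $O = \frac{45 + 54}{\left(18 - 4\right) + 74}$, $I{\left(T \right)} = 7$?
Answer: $\frac{63}{8} \approx 7.875$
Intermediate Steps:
$O = \frac{9}{8}$ ($O = \frac{99}{\left(18 - 4\right) + 74} = \frac{99}{14 + 74} = \frac{99}{88} = 99 \cdot \frac{1}{88} = \frac{9}{8} \approx 1.125$)
$I{\left(\frac{7}{-22} \right)} O = 7 \cdot \frac{9}{8} = \frac{63}{8}$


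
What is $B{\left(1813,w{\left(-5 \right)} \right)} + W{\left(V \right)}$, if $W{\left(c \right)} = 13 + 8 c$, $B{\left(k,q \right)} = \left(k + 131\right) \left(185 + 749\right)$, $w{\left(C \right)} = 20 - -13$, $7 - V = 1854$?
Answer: $1800933$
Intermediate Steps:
$V = -1847$ ($V = 7 - 1854 = -1847$)
$w{\left(C \right)} = 33$ ($w{\left(C \right)} = 20 + 13 = 33$)
$B{\left(k,q \right)} = 122354 + 934 k$ ($B{\left(k,q \right)} = \left(131 + k\right) 934 = 122354 + 934 k$)
$B{\left(1813,w{\left(-5 \right)} \right)} + W{\left(V \right)} = \left(122354 + 934 \cdot 1813\right) + \left(13 + 8 \left(-1847\right)\right) = \left(122354 + 1693342\right) + \left(13 - 14776\right) = 1815696 - 14763 = 1800933$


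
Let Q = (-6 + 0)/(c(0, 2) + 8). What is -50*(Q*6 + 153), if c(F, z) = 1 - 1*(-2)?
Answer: -82350/11 ≈ -7486.4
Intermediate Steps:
c(F, z) = 3 (c(F, z) = 1 + 2 = 3)
Q = -6/11 (Q = (-6 + 0)/(3 + 8) = -6/11 ≈ -0.54545)
-50*(Q*6 + 153) = -50*(-6/11*6 + 153) = -50*(-36/11 + 153) = -50*1647/11 = -82350/11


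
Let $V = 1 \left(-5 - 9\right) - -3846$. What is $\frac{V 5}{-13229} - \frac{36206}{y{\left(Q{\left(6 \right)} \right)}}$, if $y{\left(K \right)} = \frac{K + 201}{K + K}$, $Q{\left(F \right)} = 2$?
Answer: $- \frac{1919766176}{2685487} \approx -714.87$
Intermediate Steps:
$V = 3832$ ($V = 1 \left(-14\right) + 3846 = -14 + 3846 = 3832$)
$y{\left(K \right)} = \frac{201 + K}{2 K}$
$\frac{V 5}{-13229} - \frac{36206}{y{\left(Q{\left(6 \right)} \right)}} = \frac{3832 \cdot 5}{-13229} - \frac{36206}{\frac{1}{2} \cdot \frac{1}{2} \left(201 + 2\right)} = 19160 \left(- \frac{1}{13229}\right) - \frac{36206}{\frac{1}{2} \cdot \frac{1}{2} \cdot 203} = - \frac{19160}{13229} - \frac{36206}{\frac{203}{4}} = - \frac{19160}{13229} - \frac{144824}{203} = - \frac{1919766176}{2685487}$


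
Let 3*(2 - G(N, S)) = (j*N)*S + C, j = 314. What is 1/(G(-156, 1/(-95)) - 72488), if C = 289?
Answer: -285/20734949 ≈ -1.3745e-5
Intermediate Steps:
G(N, S) = -283/3 - 314*N*S/3 (G(N, S) = 2 - ((314*N)*S + 289)/3 = 2 - (314*N*S + 289)/3 = 2 - (289 + 314*N*S)/3 = 2 + (-289/3 - 314*N*S/3) = -283/3 - 314*N*S/3)
1/(G(-156, 1/(-95)) - 72488) = 1/((-283/3 - 314/3*(-156)/(-95)) - 72488) = 1/((-283/3 - 314/3*(-156)*(-1/95)) - 72488) = 1/((-283/3 - 16328/95) - 72488) = 1/(-75869/285 - 72488) = 1/(-20734949/285) = -285/20734949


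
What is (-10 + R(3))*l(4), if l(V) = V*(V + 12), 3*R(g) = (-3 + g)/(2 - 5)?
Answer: -640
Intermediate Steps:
R(g) = 1/3 - g/9 (R(g) = ((-3 + g)/(2 - 5))/3 = ((-3 + g)/(-3))/3 = ((-3 + g)*(-1/3))/3 = (1 - g/3)/3 = 1/3 - g/9)
l(V) = V*(12 + V)
(-10 + R(3))*l(4) = (-10 + (1/3 - 1/9*3))*(4*(12 + 4)) = (-10 + (1/3 - 1/3))*(4*16) = (-10 + 0)*64 = -10*64 = -640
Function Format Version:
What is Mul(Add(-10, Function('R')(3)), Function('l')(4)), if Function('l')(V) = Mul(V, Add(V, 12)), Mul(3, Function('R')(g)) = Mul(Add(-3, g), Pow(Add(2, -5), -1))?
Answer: -640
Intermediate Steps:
Function('R')(g) = Add(Rational(1, 3), Mul(Rational(-1, 9), g)) (Function('R')(g) = Mul(Rational(1, 3), Mul(Add(-3, g), Pow(Add(2, -5), -1))) = Mul(Rational(1, 3), Mul(Add(-3, g), Pow(-3, -1))) = Mul(Rational(1, 3), Mul(Add(-3, g), Rational(-1, 3))) = Mul(Rational(1, 3), Add(1, Mul(Rational(-1, 3), g))) = Add(Rational(1, 3), Mul(Rational(-1, 9), g)))
Function('l')(V) = Mul(V, Add(12, V))
Mul(Add(-10, Function('R')(3)), Function('l')(4)) = Mul(Add(-10, Add(Rational(1, 3), Mul(Rational(-1, 9), 3))), Mul(4, Add(12, 4))) = Mul(Add(-10, Add(Rational(1, 3), Rational(-1, 3))), Mul(4, 16)) = Mul(Add(-10, 0), 64) = Mul(-10, 64) = -640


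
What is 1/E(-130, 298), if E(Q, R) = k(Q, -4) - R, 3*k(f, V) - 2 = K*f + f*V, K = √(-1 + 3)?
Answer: -279/26146 + 195*√2/52292 ≈ -0.0053972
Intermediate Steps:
K = √2 ≈ 1.4142
k(f, V) = ⅔ + V*f/3 + f*√2/3 (k(f, V) = ⅔ + (√2*f + f*V)/3 = ⅔ + (f*√2 + V*f)/3 = ⅔ + (V*f + f*√2)/3 = ⅔ + (V*f/3 + f*√2/3) = ⅔ + V*f/3 + f*√2/3)
E(Q, R) = ⅔ - R - 4*Q/3 + Q*√2/3 (E(Q, R) = (⅔ + (⅓)*(-4)*Q + Q*√2/3) - R = (⅔ - 4*Q/3 + Q*√2/3) - R = ⅔ - R - 4*Q/3 + Q*√2/3)
1/E(-130, 298) = 1/(⅔ - 1*298 - 4/3*(-130) + (⅓)*(-130)*√2) = 1/(⅔ - 298 + 520/3 - 130*√2/3) = 1/(-124 - 130*√2/3)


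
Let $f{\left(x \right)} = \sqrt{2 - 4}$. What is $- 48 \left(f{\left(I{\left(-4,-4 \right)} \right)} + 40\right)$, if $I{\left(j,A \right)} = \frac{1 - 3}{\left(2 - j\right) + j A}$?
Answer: $-1920 - 48 i \sqrt{2} \approx -1920.0 - 67.882 i$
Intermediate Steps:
$I{\left(j,A \right)} = - \frac{2}{2 - j + A j}$ ($I{\left(j,A \right)} = - \frac{2}{\left(2 - j\right) + A j} = - \frac{2}{2 - j + A j}$)
$f{\left(x \right)} = i \sqrt{2}$ ($f{\left(x \right)} = \sqrt{-2} = i \sqrt{2}$)
$- 48 \left(f{\left(I{\left(-4,-4 \right)} \right)} + 40\right) = - 48 \left(i \sqrt{2} + 40\right) = - 48 \left(40 + i \sqrt{2}\right) = - (1920 + 48 i \sqrt{2}) = -1920 - 48 i \sqrt{2}$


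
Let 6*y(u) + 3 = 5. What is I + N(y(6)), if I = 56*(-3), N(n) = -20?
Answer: -188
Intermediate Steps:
y(u) = 1/3 (y(u) = -1/2 + (1/6)*5 = -1/2 + 5/6 = 1/3)
I = -168
I + N(y(6)) = -168 - 20 = -188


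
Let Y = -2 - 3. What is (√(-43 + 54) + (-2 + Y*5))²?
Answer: (27 - √11)² ≈ 560.90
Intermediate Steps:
Y = -5
(√(-43 + 54) + (-2 + Y*5))² = (√(-43 + 54) + (-2 - 5*5))² = (√11 + (-2 - 25))² = (√11 - 27)² = (-27 + √11)²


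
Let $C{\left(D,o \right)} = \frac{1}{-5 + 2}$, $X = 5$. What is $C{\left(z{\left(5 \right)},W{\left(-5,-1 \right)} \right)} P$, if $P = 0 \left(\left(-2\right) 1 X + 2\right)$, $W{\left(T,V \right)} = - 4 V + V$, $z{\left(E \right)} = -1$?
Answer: $0$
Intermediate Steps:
$W{\left(T,V \right)} = - 3 V$
$C{\left(D,o \right)} = - \frac{1}{3}$ ($C{\left(D,o \right)} = \frac{1}{-3} = - \frac{1}{3}$)
$P = 0$ ($P = 0 \left(\left(-2\right) 1 \cdot 5 + 2\right) = 0 \left(\left(-2\right) 5 + 2\right) = 0 \left(-10 + 2\right) = 0 \left(-8\right) = 0$)
$C{\left(z{\left(5 \right)},W{\left(-5,-1 \right)} \right)} P = \left(- \frac{1}{3}\right) 0 = 0$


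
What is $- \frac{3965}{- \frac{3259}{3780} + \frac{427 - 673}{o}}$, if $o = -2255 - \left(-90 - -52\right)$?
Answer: $\frac{11075910300}{2098441} \approx 5278.2$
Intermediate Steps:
$o = -2217$ ($o = -2255 - \left(-90 + 52\right) = -2255 - -38 = -2255 + 38 = -2217$)
$- \frac{3965}{- \frac{3259}{3780} + \frac{427 - 673}{o}} = - \frac{3965}{- \frac{3259}{3780} + \frac{427 - 673}{-2217}} = - \frac{3965}{\left(-3259\right) \frac{1}{3780} - - \frac{82}{739}} = - \frac{3965}{- \frac{3259}{3780} + \frac{82}{739}} = - \frac{3965}{- \frac{2098441}{2793420}} = \left(-3965\right) \left(- \frac{2793420}{2098441}\right) = \frac{11075910300}{2098441}$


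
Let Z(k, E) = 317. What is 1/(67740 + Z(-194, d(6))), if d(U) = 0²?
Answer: 1/68057 ≈ 1.4694e-5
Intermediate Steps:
d(U) = 0
1/(67740 + Z(-194, d(6))) = 1/(67740 + 317) = 1/68057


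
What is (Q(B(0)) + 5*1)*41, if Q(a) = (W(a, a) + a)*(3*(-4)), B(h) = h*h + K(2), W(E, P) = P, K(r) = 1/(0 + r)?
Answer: -287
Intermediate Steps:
K(r) = 1/r
B(h) = ½ + h² (B(h) = h*h + 1/2 = h² + ½ = ½ + h²)
Q(a) = -24*a (Q(a) = (a + a)*(3*(-4)) = (2*a)*(-12) = -24*a)
(Q(B(0)) + 5*1)*41 = (-24*(½ + 0²) + 5*1)*41 = (-24*(½ + 0) + 5)*41 = (-24*½ + 5)*41 = (-12 + 5)*41 = -7*41 = -287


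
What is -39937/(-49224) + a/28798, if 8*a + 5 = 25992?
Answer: 187143391/202507536 ≈ 0.92413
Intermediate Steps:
a = 25987/8 (a = -5/8 + (⅛)*25992 = -5/8 + 3249 = 25987/8 ≈ 3248.4)
-39937/(-49224) + a/28798 = -39937/(-49224) + (25987/8)/28798 = -39937*(-1/49224) + (25987/8)*(1/28798) = 39937/49224 + 25987/230384 = 187143391/202507536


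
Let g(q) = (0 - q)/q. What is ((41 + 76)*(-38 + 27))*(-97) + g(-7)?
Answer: 124838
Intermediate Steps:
g(q) = -1 (g(q) = (-q)/q = -1)
((41 + 76)*(-38 + 27))*(-97) + g(-7) = ((41 + 76)*(-38 + 27))*(-97) - 1 = (117*(-11))*(-97) - 1 = -1287*(-97) - 1 = 124839 - 1 = 124838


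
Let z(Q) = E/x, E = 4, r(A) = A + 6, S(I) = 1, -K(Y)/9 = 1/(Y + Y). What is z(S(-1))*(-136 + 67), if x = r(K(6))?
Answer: -368/7 ≈ -52.571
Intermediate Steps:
K(Y) = -9/(2*Y) (K(Y) = -9/(Y + Y) = -9*1/(2*Y) = -9/(2*Y))
r(A) = 6 + A
x = 21/4 (x = 6 - 9/2/6 = 6 - 9/2*⅙ = 6 - ¾ = 21/4 ≈ 5.2500)
z(Q) = 16/21 (z(Q) = 4/(21/4) = 4*(4/21) = 16/21)
z(S(-1))*(-136 + 67) = 16*(-136 + 67)/21 = (16/21)*(-69) = -368/7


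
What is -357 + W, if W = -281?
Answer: -638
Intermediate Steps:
-357 + W = -357 - 281 = -638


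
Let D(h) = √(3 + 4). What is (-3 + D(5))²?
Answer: (3 - √7)² ≈ 0.12549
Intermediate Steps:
D(h) = √7
(-3 + D(5))² = (-3 + √7)²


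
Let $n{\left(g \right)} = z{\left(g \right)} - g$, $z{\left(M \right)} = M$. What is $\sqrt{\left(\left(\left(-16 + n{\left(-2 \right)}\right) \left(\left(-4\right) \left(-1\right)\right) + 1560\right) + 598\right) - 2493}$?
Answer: $i \sqrt{399} \approx 19.975 i$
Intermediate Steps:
$n{\left(g \right)} = 0$ ($n{\left(g \right)} = g - g = 0$)
$\sqrt{\left(\left(\left(-16 + n{\left(-2 \right)}\right) \left(\left(-4\right) \left(-1\right)\right) + 1560\right) + 598\right) - 2493} = \sqrt{\left(\left(\left(-16 + 0\right) \left(\left(-4\right) \left(-1\right)\right) + 1560\right) + 598\right) - 2493} = \sqrt{\left(\left(\left(-16\right) 4 + 1560\right) + 598\right) - 2493} = \sqrt{\left(\left(-64 + 1560\right) + 598\right) - 2493} = \sqrt{\left(1496 + 598\right) - 2493} = \sqrt{2094 - 2493} = \sqrt{-399} = i \sqrt{399}$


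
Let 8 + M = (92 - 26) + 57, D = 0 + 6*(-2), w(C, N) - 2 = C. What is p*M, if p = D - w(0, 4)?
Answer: -1610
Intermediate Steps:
w(C, N) = 2 + C
D = -12 (D = 0 - 12 = -12)
p = -14 (p = -12 - (2 + 0) = -12 - 1*2 = -12 - 2 = -14)
M = 115 (M = -8 + ((92 - 26) + 57) = -8 + (66 + 57) = -8 + 123 = 115)
p*M = -14*115 = -1610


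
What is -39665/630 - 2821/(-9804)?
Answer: -12903281/205884 ≈ -62.673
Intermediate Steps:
-39665/630 - 2821/(-9804) = -39665*1/630 - 2821*(-1/9804) = -7933/126 + 2821/9804 = -12903281/205884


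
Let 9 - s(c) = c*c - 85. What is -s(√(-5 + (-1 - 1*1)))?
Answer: -101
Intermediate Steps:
s(c) = 94 - c² (s(c) = 9 - (c*c - 85) = 9 - (c² - 85) = 9 - (-85 + c²) = 9 + (85 - c²) = 94 - c²)
-s(√(-5 + (-1 - 1*1))) = -(94 - (√(-5 + (-1 - 1*1)))²) = -(94 - (√(-5 + (-1 - 1)))²) = -(94 - (√(-5 - 2))²) = -(94 - (√(-7))²) = -(94 - (I*√7)²) = -(94 - 1*(-7)) = -(94 + 7) = -1*101 = -101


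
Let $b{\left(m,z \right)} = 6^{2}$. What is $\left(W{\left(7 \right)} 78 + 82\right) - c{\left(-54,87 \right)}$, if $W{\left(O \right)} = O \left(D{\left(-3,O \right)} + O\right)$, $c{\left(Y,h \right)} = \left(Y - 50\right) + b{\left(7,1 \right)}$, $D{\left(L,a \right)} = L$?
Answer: $2334$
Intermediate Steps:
$b{\left(m,z \right)} = 36$
$c{\left(Y,h \right)} = -14 + Y$ ($c{\left(Y,h \right)} = \left(Y - 50\right) + 36 = \left(-50 + Y\right) + 36 = -14 + Y$)
$W{\left(O \right)} = O \left(-3 + O\right)$
$\left(W{\left(7 \right)} 78 + 82\right) - c{\left(-54,87 \right)} = \left(7 \left(-3 + 7\right) 78 + 82\right) - \left(-14 - 54\right) = \left(7 \cdot 4 \cdot 78 + 82\right) - -68 = \left(28 \cdot 78 + 82\right) + 68 = \left(2184 + 82\right) + 68 = 2266 + 68 = 2334$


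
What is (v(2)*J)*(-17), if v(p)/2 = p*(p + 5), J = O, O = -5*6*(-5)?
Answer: -71400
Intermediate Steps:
O = 150 (O = -30*(-5) = 150)
J = 150
v(p) = 2*p*(5 + p) (v(p) = 2*(p*(p + 5)) = 2*(p*(5 + p)) = 2*p*(5 + p))
(v(2)*J)*(-17) = ((2*2*(5 + 2))*150)*(-17) = ((2*2*7)*150)*(-17) = (28*150)*(-17) = 4200*(-17) = -71400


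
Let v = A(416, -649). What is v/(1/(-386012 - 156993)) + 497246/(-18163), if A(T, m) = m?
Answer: 6400826782689/18163 ≈ 3.5241e+8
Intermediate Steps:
v = -649
v/(1/(-386012 - 156993)) + 497246/(-18163) = -649/(1/(-386012 - 156993)) + 497246/(-18163) = -649/(1/(-543005)) + 497246*(-1/18163) = -649/(-1/543005) - 497246/18163 = -649*(-543005) - 497246/18163 = 352410245 - 497246/18163 = 6400826782689/18163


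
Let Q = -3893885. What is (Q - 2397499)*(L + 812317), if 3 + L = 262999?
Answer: -6765207003192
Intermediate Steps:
L = 262996 (L = -3 + 262999 = 262996)
(Q - 2397499)*(L + 812317) = (-3893885 - 2397499)*(262996 + 812317) = -6291384*1075313 = -6765207003192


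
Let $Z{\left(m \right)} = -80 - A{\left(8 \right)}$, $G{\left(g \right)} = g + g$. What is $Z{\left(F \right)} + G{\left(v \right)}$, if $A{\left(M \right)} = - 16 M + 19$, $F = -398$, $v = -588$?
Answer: $-1147$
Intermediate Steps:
$A{\left(M \right)} = 19 - 16 M$
$G{\left(g \right)} = 2 g$
$Z{\left(m \right)} = 29$ ($Z{\left(m \right)} = -80 - \left(19 - 128\right) = -80 - -109 = -80 + 109 = 29$)
$Z{\left(F \right)} + G{\left(v \right)} = 29 + 2 \left(-588\right) = 29 - 1176 = -1147$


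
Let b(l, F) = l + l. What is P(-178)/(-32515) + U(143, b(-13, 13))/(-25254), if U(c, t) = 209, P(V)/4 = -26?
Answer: -4169219/821133810 ≈ -0.0050774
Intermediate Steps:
b(l, F) = 2*l
P(V) = -104 (P(V) = 4*(-26) = -104)
P(-178)/(-32515) + U(143, b(-13, 13))/(-25254) = -104/(-32515) + 209/(-25254) = -104*(-1/32515) + 209*(-1/25254) = 104/32515 - 209/25254 = -4169219/821133810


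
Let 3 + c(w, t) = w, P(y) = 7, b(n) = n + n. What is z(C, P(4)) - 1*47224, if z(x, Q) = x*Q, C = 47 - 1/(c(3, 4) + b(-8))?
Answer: -750313/16 ≈ -46895.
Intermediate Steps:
b(n) = 2*n
c(w, t) = -3 + w
C = 753/16 (C = 47 - 1/((-3 + 3) + 2*(-8)) = 47 - 1/(0 - 16) = 47 - 1/(-16) = 47 - 1*(-1/16) = 47 + 1/16 = 753/16 ≈ 47.063)
z(x, Q) = Q*x
z(C, P(4)) - 1*47224 = 7*(753/16) - 1*47224 = 5271/16 - 47224 = -750313/16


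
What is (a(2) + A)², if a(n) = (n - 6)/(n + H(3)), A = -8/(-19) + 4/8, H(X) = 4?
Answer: 841/12996 ≈ 0.064712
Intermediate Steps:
A = 35/38 (A = -8*(-1/19) + 4*(⅛) = 8/19 + ½ = 35/38 ≈ 0.92105)
a(n) = (-6 + n)/(4 + n) (a(n) = (n - 6)/(n + 4) = (-6 + n)/(4 + n))
(a(2) + A)² = ((-6 + 2)/(4 + 2) + 35/38)² = (-4/6 + 35/38)² = ((⅙)*(-4) + 35/38)² = (-⅔ + 35/38)² = (29/114)² = 841/12996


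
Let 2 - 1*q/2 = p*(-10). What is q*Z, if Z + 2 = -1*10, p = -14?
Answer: 3312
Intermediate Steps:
Z = -12 (Z = -2 - 1*10 = -2 - 10 = -12)
q = -276 (q = 4 - (-28)*(-10) = 4 - 2*140 = 4 - 280 = -276)
q*Z = -276*(-12) = 3312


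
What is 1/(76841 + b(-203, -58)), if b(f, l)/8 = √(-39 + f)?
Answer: 76841/5904554769 - 88*I*√2/5904554769 ≈ 1.3014e-5 - 2.1077e-8*I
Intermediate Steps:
b(f, l) = 8*√(-39 + f)
1/(76841 + b(-203, -58)) = 1/(76841 + 8*√(-39 - 203)) = 1/(76841 + 8*√(-242)) = 1/(76841 + 8*(11*I*√2)) = 1/(76841 + 88*I*√2)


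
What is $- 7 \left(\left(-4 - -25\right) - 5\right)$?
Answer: $-112$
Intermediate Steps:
$- 7 \left(\left(-4 - -25\right) - 5\right) = - 7 \left(\left(-4 + 25\right) - 5\right) = - 7 \left(21 - 5\right) = \left(-7\right) 16 = -112$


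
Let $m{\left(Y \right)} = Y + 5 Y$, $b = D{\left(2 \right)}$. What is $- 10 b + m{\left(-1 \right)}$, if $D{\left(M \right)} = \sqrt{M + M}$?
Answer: $-26$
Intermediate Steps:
$D{\left(M \right)} = \sqrt{2} \sqrt{M}$ ($D{\left(M \right)} = \sqrt{2 M} = \sqrt{2} \sqrt{M}$)
$b = 2$ ($b = \sqrt{2} \sqrt{2} = 2$)
$m{\left(Y \right)} = 6 Y$
$- 10 b + m{\left(-1 \right)} = \left(-10\right) 2 + 6 \left(-1\right) = -20 - 6 = -26$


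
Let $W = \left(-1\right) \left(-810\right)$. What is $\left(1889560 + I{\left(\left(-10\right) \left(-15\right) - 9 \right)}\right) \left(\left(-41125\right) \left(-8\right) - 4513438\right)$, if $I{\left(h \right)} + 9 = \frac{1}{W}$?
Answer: $- \frac{3202217150064109}{405} \approx -7.9067 \cdot 10^{12}$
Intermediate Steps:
$W = 810$
$I{\left(h \right)} = - \frac{7289}{810}$ ($I{\left(h \right)} = -9 + \frac{1}{810} = - \frac{7289}{810}$)
$\left(1889560 + I{\left(\left(-10\right) \left(-15\right) - 9 \right)}\right) \left(\left(-41125\right) \left(-8\right) - 4513438\right) = \left(1889560 - \frac{7289}{810}\right) \left(\left(-41125\right) \left(-8\right) - 4513438\right) = \frac{1530536311 \left(329000 - 4513438\right)}{810} = \frac{1530536311}{810} \left(-4184438\right) = - \frac{3202217150064109}{405}$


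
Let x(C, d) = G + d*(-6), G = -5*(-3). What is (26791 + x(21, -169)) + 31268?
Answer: 59088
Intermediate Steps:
G = 15
x(C, d) = 15 - 6*d (x(C, d) = 15 + d*(-6) = 15 - 6*d)
(26791 + x(21, -169)) + 31268 = (26791 + (15 - 6*(-169))) + 31268 = (26791 + (15 + 1014)) + 31268 = (26791 + 1029) + 31268 = 27820 + 31268 = 59088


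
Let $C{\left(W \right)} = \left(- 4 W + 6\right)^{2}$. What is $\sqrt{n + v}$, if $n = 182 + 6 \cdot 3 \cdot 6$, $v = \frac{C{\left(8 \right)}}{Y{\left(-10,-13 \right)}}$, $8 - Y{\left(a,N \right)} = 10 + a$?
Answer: $\frac{\sqrt{1498}}{2} \approx 19.352$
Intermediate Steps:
$Y{\left(a,N \right)} = -2 - a$ ($Y{\left(a,N \right)} = 8 - \left(10 + a\right) = -2 - a$)
$C{\left(W \right)} = \left(6 - 4 W\right)^{2}$
$v = \frac{169}{2}$ ($v = \frac{4 \left(-3 + 2 \cdot 8\right)^{2}}{-2 - -10} = \frac{4 \left(-3 + 16\right)^{2}}{-2 + 10} = \frac{4 \cdot 13^{2}}{8} = 4 \cdot 169 \cdot \frac{1}{8} = 676 \cdot \frac{1}{8} = \frac{169}{2} \approx 84.5$)
$n = 290$ ($n = 182 + 18 \cdot 6 = 182 + 108 = 290$)
$\sqrt{n + v} = \sqrt{290 + \frac{169}{2}} = \sqrt{\frac{749}{2}} = \frac{\sqrt{1498}}{2}$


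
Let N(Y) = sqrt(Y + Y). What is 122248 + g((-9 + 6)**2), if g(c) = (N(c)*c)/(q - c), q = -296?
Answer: 122248 - 27*sqrt(2)/305 ≈ 1.2225e+5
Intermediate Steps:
N(Y) = sqrt(2)*sqrt(Y) (N(Y) = sqrt(2*Y) = sqrt(2)*sqrt(Y))
g(c) = sqrt(2)*c**(3/2)/(-296 - c) (g(c) = ((sqrt(2)*sqrt(c))*c)/(-296 - c) = (sqrt(2)*c**(3/2))/(-296 - c) = sqrt(2)*c**(3/2)/(-296 - c))
122248 + g((-9 + 6)**2) = 122248 - sqrt(2)*((-9 + 6)**2)**(3/2)/(296 + (-9 + 6)**2) = 122248 - sqrt(2)*((-3)**2)**(3/2)/(296 + (-3)**2) = 122248 - sqrt(2)*9**(3/2)/(296 + 9) = 122248 - 1*sqrt(2)*27/305 = 122248 - 1*sqrt(2)*27*1/305 = 122248 - 27*sqrt(2)/305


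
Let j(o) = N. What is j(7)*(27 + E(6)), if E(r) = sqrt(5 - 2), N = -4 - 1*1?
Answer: -135 - 5*sqrt(3) ≈ -143.66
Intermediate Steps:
N = -5 (N = -4 - 1 = -5)
E(r) = sqrt(3)
j(o) = -5
j(7)*(27 + E(6)) = -5*(27 + sqrt(3)) = -135 - 5*sqrt(3)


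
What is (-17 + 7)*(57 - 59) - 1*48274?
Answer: -48254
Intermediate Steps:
(-17 + 7)*(57 - 59) - 1*48274 = -10*(-2) - 48274 = 20 - 48274 = -48254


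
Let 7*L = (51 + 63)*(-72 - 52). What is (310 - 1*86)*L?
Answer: -452352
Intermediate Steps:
L = -14136/7 (L = ((51 + 63)*(-72 - 52))/7 = (114*(-124))/7 = (1/7)*(-14136) = -14136/7 ≈ -2019.4)
(310 - 1*86)*L = (310 - 1*86)*(-14136/7) = (310 - 86)*(-14136/7) = 224*(-14136/7) = -452352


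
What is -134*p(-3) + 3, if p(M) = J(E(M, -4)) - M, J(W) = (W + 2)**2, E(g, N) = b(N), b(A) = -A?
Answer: -5223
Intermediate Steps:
E(g, N) = -N
J(W) = (2 + W)**2
p(M) = 36 - M (p(M) = (2 - 1*(-4))**2 - M = (2 + 4)**2 - M = 6**2 - M = 36 - M)
-134*p(-3) + 3 = -134*(36 - 1*(-3)) + 3 = -134*(36 + 3) + 3 = -134*39 + 3 = -5226 + 3 = -5223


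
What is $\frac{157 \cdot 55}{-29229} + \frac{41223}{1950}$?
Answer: $\frac{30463303}{1461450} \approx 20.845$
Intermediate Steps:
$\frac{157 \cdot 55}{-29229} + \frac{41223}{1950} = 8635 \left(- \frac{1}{29229}\right) + 41223 \cdot \frac{1}{1950} = - \frac{8635}{29229} + \frac{1057}{50} = \frac{30463303}{1461450}$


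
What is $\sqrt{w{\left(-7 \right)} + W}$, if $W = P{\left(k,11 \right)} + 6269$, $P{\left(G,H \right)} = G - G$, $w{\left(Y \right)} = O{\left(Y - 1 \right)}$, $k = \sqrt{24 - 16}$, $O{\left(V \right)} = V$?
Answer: $\sqrt{6261} \approx 79.126$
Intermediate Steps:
$k = 2 \sqrt{2}$ ($k = \sqrt{8} = 2 \sqrt{2} \approx 2.8284$)
$w{\left(Y \right)} = -1 + Y$ ($w{\left(Y \right)} = Y - 1 = -1 + Y$)
$P{\left(G,H \right)} = 0$
$W = 6269$ ($W = 0 + 6269 = 6269$)
$\sqrt{w{\left(-7 \right)} + W} = \sqrt{\left(-1 - 7\right) + 6269} = \sqrt{-8 + 6269} = \sqrt{6261}$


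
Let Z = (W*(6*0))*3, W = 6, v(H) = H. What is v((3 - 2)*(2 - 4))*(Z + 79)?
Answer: -158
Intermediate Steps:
Z = 0 (Z = (6*(6*0))*3 = (6*0)*3 = 0*3 = 0)
v((3 - 2)*(2 - 4))*(Z + 79) = ((3 - 2)*(2 - 4))*(0 + 79) = (1*(-2))*79 = -2*79 = -158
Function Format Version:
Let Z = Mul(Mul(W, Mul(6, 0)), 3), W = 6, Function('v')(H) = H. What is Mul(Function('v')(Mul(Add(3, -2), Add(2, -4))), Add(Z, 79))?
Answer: -158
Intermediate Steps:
Z = 0 (Z = Mul(Mul(6, Mul(6, 0)), 3) = Mul(Mul(6, 0), 3) = Mul(0, 3) = 0)
Mul(Function('v')(Mul(Add(3, -2), Add(2, -4))), Add(Z, 79)) = Mul(Mul(Add(3, -2), Add(2, -4)), Add(0, 79)) = Mul(Mul(1, -2), 79) = Mul(-2, 79) = -158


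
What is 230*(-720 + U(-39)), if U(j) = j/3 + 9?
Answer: -166520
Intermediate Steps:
U(j) = 9 + j/3 (U(j) = j*(⅓) + 9 = j/3 + 9 = 9 + j/3)
230*(-720 + U(-39)) = 230*(-720 + (9 + (⅓)*(-39))) = 230*(-720 + (9 - 13)) = 230*(-720 - 4) = 230*(-724) = -166520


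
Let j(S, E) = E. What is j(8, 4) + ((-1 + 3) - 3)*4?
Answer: 0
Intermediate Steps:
j(8, 4) + ((-1 + 3) - 3)*4 = 4 + ((-1 + 3) - 3)*4 = 4 + (2 - 3)*4 = 4 - 1*4 = 4 - 4 = 0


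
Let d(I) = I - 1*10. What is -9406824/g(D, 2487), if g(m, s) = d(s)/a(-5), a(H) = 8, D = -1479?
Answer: -75254592/2477 ≈ -30381.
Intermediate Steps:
d(I) = -10 + I (d(I) = I - 10 = -10 + I)
g(m, s) = -5/4 + s/8 (g(m, s) = (-10 + s)/8 = (-10 + s)*(1/8) = -5/4 + s/8)
-9406824/g(D, 2487) = -9406824/(-5/4 + (1/8)*2487) = -9406824/(-5/4 + 2487/8) = -9406824/2477/8 = -9406824*8/2477 = -75254592/2477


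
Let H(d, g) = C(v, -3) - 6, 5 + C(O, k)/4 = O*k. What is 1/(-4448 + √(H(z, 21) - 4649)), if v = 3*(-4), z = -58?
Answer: -4448/19789235 - I*√4531/19789235 ≈ -0.00022477 - 3.4015e-6*I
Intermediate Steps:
v = -12
C(O, k) = -20 + 4*O*k (C(O, k) = -20 + 4*(O*k) = -20 + 4*O*k)
H(d, g) = 118 (H(d, g) = (-20 + 4*(-12)*(-3)) - 6 = (-20 + 144) - 6 = 124 - 6 = 118)
1/(-4448 + √(H(z, 21) - 4649)) = 1/(-4448 + √(118 - 4649)) = 1/(-4448 + √(-4531)) = 1/(-4448 + I*√4531)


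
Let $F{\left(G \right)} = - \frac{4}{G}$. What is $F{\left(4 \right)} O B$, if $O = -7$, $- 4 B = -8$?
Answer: $14$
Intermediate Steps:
$B = 2$ ($B = \left(- \frac{1}{4}\right) \left(-8\right) = 2$)
$F{\left(4 \right)} O B = - \frac{4}{4} \left(-7\right) 2 = \left(-4\right) \frac{1}{4} \left(-7\right) 2 = \left(-1\right) \left(-7\right) 2 = 7 \cdot 2 = 14$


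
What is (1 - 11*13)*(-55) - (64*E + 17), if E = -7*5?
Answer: 10033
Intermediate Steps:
E = -35
(1 - 11*13)*(-55) - (64*E + 17) = (1 - 11*13)*(-55) - (64*(-35) + 17) = (1 - 143)*(-55) - (-2240 + 17) = -142*(-55) - 1*(-2223) = 7810 + 2223 = 10033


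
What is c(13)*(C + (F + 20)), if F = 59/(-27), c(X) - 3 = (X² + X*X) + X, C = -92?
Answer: -236354/9 ≈ -26262.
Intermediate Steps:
c(X) = 3 + X + 2*X² (c(X) = 3 + ((X² + X*X) + X) = 3 + ((X² + X²) + X) = 3 + (2*X² + X) = 3 + (X + 2*X²) = 3 + X + 2*X²)
F = -59/27 (F = 59*(-1/27) = -59/27 ≈ -2.1852)
c(13)*(C + (F + 20)) = (3 + 13 + 2*13²)*(-92 + (-59/27 + 20)) = (3 + 13 + 2*169)*(-92 + 481/27) = (3 + 13 + 338)*(-2003/27) = 354*(-2003/27) = -236354/9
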